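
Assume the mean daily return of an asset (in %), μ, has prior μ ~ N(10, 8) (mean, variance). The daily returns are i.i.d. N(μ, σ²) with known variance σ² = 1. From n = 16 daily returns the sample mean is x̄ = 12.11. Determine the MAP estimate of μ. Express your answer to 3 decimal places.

μ̂_MAP = 12.094

n = 16, x̄ = 12.11.
For a Normal prior and Normal likelihood with known variance, the posterior is Normal; its mode equals its mean, the precision-weighted average.
Prior precision 1/σ₀² = 1/8 = 0.125; data precision n/σ² = 16/1 = 16.
μ̂ = (0.125·10 + 16·12.11) / (0.125 + 16) = 195.01/16.125 = 39002/3225 ≈ 12.094.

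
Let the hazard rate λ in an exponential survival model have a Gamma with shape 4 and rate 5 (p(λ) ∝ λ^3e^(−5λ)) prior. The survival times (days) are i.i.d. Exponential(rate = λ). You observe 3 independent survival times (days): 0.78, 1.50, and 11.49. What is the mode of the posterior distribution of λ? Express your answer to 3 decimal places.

The Exponential(rate=λ) likelihood is ∝ λ^n e^(−λΣtᵢ). Here n = 3 and Σtᵢ = 0.78 + 1.50 + 11.49 = 13.77.
Posterior ∝ λ^3e^(−5λ) · λ^3e^(−13.77λ) = λ^6e^(−18.77λ), i.e. Gamma(7, 18.77).
Mode = (a−1)/b = 6/18.77 ≈ 0.320.

λ̂_MAP = 0.320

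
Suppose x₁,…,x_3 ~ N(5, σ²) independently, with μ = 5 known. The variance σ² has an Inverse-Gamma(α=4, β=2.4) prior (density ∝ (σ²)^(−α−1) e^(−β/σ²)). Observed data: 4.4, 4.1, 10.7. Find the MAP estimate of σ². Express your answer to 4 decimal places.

σ̂²_MAP = 2.9585

Sum of squared deviations about the known mean: SS = (4.4−5)² + (4.1−5)² + (10.7−5)² = 33.66.
The Normal likelihood contributes (σ²)^(−n/2) exp(−SS/(2σ²)), so the posterior is Inverse-Gamma(α + n/2, β + SS/2) = Inverse-Gamma(5.5, 19.23).
The mode of Inverse-Gamma(a, b) is b/(a+1) = 19.23/6.5 ≈ 2.9585.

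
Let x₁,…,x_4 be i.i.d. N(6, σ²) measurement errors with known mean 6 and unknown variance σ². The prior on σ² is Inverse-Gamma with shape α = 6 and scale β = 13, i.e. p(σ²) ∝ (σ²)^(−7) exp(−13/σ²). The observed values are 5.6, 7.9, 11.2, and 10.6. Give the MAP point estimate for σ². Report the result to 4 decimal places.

Sum of squared deviations about the known mean: SS = (5.6−6)² + (7.9−6)² + (11.2−6)² + (10.6−6)² = 51.97.
The Normal likelihood contributes (σ²)^(−n/2) exp(−SS/(2σ²)), so the posterior is Inverse-Gamma(α + n/2, β + SS/2) = Inverse-Gamma(8, 38.985).
The mode of Inverse-Gamma(a, b) is b/(a+1) = 38.985/9 ≈ 4.3317.

σ̂²_MAP = 4.3317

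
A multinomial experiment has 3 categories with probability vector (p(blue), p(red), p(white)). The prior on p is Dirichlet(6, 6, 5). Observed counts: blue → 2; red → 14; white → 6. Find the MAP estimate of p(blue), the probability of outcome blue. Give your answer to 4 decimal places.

The posterior is Dirichlet(αᵢ + nᵢ) = Dirichlet(8, 20, 11).
For a Dirichlet(a₁,…,a_K) with all aᵢ > 1, the mode has j-th component (aⱼ − 1)/(Σaᵢ − K).
Here Σaᵢ = 39 and K = 3, so p(blue) = (8 − 1)/(39 − 3) = 7/36 ≈ 0.1944.

MAP estimate of p(blue) = 0.1944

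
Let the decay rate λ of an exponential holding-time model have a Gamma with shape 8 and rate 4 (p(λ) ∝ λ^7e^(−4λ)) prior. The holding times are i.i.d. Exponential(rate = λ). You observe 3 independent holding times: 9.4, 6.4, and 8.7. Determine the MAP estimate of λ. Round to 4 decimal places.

The Exponential(rate=λ) likelihood is ∝ λ^n e^(−λΣtᵢ). Here n = 3 and Σtᵢ = 9.4 + 6.4 + 8.7 = 24.5.
Posterior ∝ λ^7e^(−4λ) · λ^3e^(−24.5λ) = λ^10e^(−28.5λ), i.e. Gamma(11, 28.5).
Mode = (a−1)/b = 10/28.5 ≈ 0.3509.

λ̂_MAP = 0.3509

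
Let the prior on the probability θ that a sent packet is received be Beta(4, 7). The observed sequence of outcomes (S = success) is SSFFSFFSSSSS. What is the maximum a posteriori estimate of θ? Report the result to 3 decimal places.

Prior: Beta(4, 7).
Data: 8 successes in 12 trials (from the sequence). The binomial likelihood contributes θ^8(1−θ)^4, so the posterior is Beta(4+8, 7+4) = Beta(12, 11).
For Beta(a, b) with a, b > 1 the mode is (a−1)/(a+b−2) = 11/21 ≈ 0.524.

θ̂_MAP = 0.524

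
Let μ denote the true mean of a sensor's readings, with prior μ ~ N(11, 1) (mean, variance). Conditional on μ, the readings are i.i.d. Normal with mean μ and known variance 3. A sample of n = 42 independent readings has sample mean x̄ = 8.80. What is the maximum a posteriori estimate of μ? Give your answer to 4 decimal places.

μ̂_MAP = 8.9467

n = 42, x̄ = 8.80.
For a Normal prior and Normal likelihood with known variance, the posterior is Normal; its mode equals its mean, the precision-weighted average.
Prior precision 1/σ₀² = 1/1 = 1; data precision n/σ² = 42/3 = 14.
μ̂ = (1·11 + 14·8.8) / (1 + 14) = 134.2/15 = 671/75 ≈ 8.9467.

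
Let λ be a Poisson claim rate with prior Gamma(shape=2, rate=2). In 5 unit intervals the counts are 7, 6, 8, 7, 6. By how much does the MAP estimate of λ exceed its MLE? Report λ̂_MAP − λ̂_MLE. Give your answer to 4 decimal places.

MAP − MLE = -1.8000

Σxᵢ = 34. Posterior is Gamma(36, 7); MAP = (36−1)/7 = 35/7 ≈ 5.00000.
MLE = x̄ = 34/5 ≈ 6.80000.
Difference = 35/7 − 34/5 = -9/5 ≈ -1.8000.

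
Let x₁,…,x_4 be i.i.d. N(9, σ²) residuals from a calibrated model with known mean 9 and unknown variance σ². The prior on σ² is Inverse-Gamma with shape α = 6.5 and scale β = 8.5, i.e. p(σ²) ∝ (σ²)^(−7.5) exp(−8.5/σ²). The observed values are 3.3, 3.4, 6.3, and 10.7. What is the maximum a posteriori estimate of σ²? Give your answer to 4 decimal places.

σ̂²_MAP = 4.7911

Sum of squared deviations about the known mean: SS = (3.3−9)² + (3.4−9)² + (6.3−9)² + (10.7−9)² = 74.03.
The Normal likelihood contributes (σ²)^(−n/2) exp(−SS/(2σ²)), so the posterior is Inverse-Gamma(α + n/2, β + SS/2) = Inverse-Gamma(8.5, 45.515).
The mode of Inverse-Gamma(a, b) is b/(a+1) = 45.515/9.5 ≈ 4.7911.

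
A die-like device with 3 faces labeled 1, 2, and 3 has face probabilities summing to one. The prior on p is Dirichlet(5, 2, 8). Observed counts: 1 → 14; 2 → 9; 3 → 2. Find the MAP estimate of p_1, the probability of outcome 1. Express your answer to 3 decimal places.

MAP estimate: 0.486

The posterior is Dirichlet(αᵢ + nᵢ) = Dirichlet(19, 11, 10).
For a Dirichlet(a₁,…,a_K) with all aᵢ > 1, the mode has j-th component (aⱼ − 1)/(Σaᵢ − K).
Here Σaᵢ = 40 and K = 3, so p_1 = (19 − 1)/(40 − 3) = 18/37 ≈ 0.486.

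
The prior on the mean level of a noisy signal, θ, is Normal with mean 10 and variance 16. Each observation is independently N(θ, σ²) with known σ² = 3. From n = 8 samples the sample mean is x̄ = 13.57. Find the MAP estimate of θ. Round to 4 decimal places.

θ̂_MAP = 13.4882

n = 8, x̄ = 13.57.
For a Normal prior and Normal likelihood with known variance, the posterior is Normal; its mode equals its mean, the precision-weighted average.
Prior precision 1/σ₀² = 1/16 = 0.0625; data precision n/σ² = 8/3.
θ̂ = (0.0625·10 + (8/3)·13.57) / (0.0625 + 8/3) = (22087/600)/(131/48) = 44174/3275 ≈ 13.4882.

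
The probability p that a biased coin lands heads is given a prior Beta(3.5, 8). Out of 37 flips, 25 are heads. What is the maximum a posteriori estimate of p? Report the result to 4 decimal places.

p̂_MAP = 0.5914

Prior: Beta(3.5, 8).
Data: 25 successes in 37 trials. The binomial likelihood contributes p^25(1−p)^12, so the posterior is Beta(3.5+25, 8+12) = Beta(28.5, 20).
For Beta(a, b) with a, b > 1 the mode is (a−1)/(a+b−2) = 27.5/46.5 ≈ 0.5914.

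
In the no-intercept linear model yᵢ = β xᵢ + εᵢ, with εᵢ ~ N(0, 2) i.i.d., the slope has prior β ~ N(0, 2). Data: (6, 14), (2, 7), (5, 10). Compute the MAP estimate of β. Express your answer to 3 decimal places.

β̂_MAP = 2.242

log p(β | y) = −Σ(yᵢ − βxᵢ)²/(2·2) − β²/(2·2) + const.
Setting the derivative to zero: Σxᵢ(yᵢ − βxᵢ)/2 − β/2 = 0, so β = Σxᵢyᵢ / (Σxᵢ² + σ²/τ²).
Σxᵢyᵢ = 6·14 + 2·7 + 5·10 = 148; Σxᵢ² = 65; σ²/τ² = 1.
β̂_MAP = 148 / (65 + 1) = 148/66 ≈ 2.242.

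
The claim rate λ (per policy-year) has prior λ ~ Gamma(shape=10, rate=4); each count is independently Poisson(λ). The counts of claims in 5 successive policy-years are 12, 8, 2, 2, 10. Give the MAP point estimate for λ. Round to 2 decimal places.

Σxᵢ = 12+8+2+2+10 = 34, with n = 5.
Posterior ∝ λ^9e^(−4λ) · λ^34e^(−5λ) = λ^43e^(−9λ), i.e. Gamma(shape=44, rate=9).
The mode of a Gamma(a, b) with a ≥ 1 (shape–rate) is (a−1)/b = 43/9 ≈ 4.78.

λ̂_MAP = 4.78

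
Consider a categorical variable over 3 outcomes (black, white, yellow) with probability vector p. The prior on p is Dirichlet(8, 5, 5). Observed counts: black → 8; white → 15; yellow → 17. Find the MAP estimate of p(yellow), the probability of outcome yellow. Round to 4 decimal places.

The posterior is Dirichlet(αᵢ + nᵢ) = Dirichlet(16, 20, 22).
For a Dirichlet(a₁,…,a_K) with all aᵢ > 1, the mode has j-th component (aⱼ − 1)/(Σaᵢ − K).
Here Σaᵢ = 58 and K = 3, so p(yellow) = (22 − 1)/(58 − 3) = 21/55 ≈ 0.3818.

MAP estimate of p(yellow) = 0.3818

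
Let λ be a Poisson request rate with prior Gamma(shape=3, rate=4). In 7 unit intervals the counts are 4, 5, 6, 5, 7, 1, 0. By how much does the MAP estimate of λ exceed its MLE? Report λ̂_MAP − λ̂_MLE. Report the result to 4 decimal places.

Σxᵢ = 28. Posterior is Gamma(31, 11); MAP = (31−1)/11 = 30/11 ≈ 2.72727.
MLE = x̄ = 28/7 ≈ 4.00000.
Difference = 30/11 − 28/7 = -14/11 ≈ -1.2727.

MAP − MLE = -1.2727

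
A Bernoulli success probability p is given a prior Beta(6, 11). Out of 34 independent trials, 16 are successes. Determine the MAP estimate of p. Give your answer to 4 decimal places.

Prior: Beta(6, 11).
Data: 16 successes in 34 trials. The binomial likelihood contributes p^16(1−p)^18, so the posterior is Beta(6+16, 11+18) = Beta(22, 29).
For Beta(a, b) with a, b > 1 the mode is (a−1)/(a+b−2) = 21/49 ≈ 0.4286.

p̂_MAP = 0.4286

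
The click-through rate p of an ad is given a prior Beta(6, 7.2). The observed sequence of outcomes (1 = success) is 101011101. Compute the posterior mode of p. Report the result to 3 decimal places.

Prior: Beta(6, 7.2).
Data: 6 successes in 9 trials (from the sequence). The binomial likelihood contributes p^6(1−p)^3, so the posterior is Beta(6+6, 7.2+3) = Beta(12, 10.2).
For Beta(a, b) with a, b > 1 the mode is (a−1)/(a+b−2) = 11/20.2 ≈ 0.545.

p̂_MAP = 0.545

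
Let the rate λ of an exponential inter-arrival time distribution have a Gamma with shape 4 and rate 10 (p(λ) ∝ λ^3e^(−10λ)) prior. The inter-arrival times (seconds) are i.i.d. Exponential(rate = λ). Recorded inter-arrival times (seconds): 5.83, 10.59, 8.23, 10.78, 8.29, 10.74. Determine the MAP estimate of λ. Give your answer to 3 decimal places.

The Exponential(rate=λ) likelihood is ∝ λ^n e^(−λΣtᵢ). Here n = 6 and Σtᵢ = 5.83 + 10.59 + 8.23 + 10.78 + 8.29 + 10.74 = 54.46.
Posterior ∝ λ^3e^(−10λ) · λ^6e^(−54.46λ) = λ^9e^(−64.46λ), i.e. Gamma(10, 64.46).
Mode = (a−1)/b = 9/64.46 ≈ 0.140.

λ̂_MAP = 0.140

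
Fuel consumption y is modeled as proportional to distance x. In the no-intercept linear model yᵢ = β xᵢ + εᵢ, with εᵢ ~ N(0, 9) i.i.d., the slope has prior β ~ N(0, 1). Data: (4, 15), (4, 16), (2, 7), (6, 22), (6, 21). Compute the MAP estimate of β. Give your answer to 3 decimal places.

log p(β | y) = −Σ(yᵢ − βxᵢ)²/(2·9) − β²/(2·1) + const.
Setting the derivative to zero: Σxᵢ(yᵢ − βxᵢ)/9 − β/1 = 0, so β = Σxᵢyᵢ / (Σxᵢ² + σ²/τ²).
Σxᵢyᵢ = 4·15 + 4·16 + 2·7 + 6·22 + 6·21 = 396; Σxᵢ² = 108; σ²/τ² = 9.
β̂_MAP = 396 / (108 + 9) = 396/117 ≈ 3.385.

β̂_MAP = 3.385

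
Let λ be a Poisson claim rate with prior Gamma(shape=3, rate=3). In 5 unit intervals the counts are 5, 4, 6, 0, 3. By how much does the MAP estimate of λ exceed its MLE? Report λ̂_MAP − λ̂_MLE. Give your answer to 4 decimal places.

Σxᵢ = 18. Posterior is Gamma(21, 8); MAP = (21−1)/8 = 20/8 ≈ 2.50000.
MLE = x̄ = 18/5 ≈ 3.60000.
Difference = 20/8 − 18/5 = -11/10 ≈ -1.1000.

MAP − MLE = -1.1000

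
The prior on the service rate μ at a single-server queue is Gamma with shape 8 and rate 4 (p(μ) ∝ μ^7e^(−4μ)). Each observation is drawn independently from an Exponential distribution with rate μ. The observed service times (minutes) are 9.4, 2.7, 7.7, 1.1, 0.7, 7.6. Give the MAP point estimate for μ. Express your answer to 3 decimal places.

The Exponential(rate=μ) likelihood is ∝ μ^n e^(−μΣtᵢ). Here n = 6 and Σtᵢ = 9.4 + 2.7 + 7.7 + 1.1 + 0.7 + 7.6 = 29.2.
Posterior ∝ μ^7e^(−4μ) · μ^6e^(−29.2μ) = μ^13e^(−33.2μ), i.e. Gamma(14, 33.2).
Mode = (a−1)/b = 13/33.2 ≈ 0.392.

μ̂_MAP = 0.392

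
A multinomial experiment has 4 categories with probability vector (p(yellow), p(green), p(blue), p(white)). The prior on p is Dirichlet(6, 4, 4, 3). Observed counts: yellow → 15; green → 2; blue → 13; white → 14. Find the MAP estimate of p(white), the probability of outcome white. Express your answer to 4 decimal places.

The posterior is Dirichlet(αᵢ + nᵢ) = Dirichlet(21, 6, 17, 17).
For a Dirichlet(a₁,…,a_K) with all aᵢ > 1, the mode has j-th component (aⱼ − 1)/(Σaᵢ − K).
Here Σaᵢ = 61 and K = 4, so p(white) = (17 − 1)/(61 − 4) = 16/57 ≈ 0.2807.

MAP estimate of p(white) = 0.2807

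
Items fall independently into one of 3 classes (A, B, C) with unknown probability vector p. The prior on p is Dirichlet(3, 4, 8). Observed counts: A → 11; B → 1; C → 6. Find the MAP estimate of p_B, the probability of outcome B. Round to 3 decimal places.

MAP estimate of p_B = 0.133

The posterior is Dirichlet(αᵢ + nᵢ) = Dirichlet(14, 5, 14).
For a Dirichlet(a₁,…,a_K) with all aᵢ > 1, the mode has j-th component (aⱼ − 1)/(Σaᵢ − K).
Here Σaᵢ = 33 and K = 3, so p_B = (5 − 1)/(33 − 3) = 4/30 ≈ 0.133.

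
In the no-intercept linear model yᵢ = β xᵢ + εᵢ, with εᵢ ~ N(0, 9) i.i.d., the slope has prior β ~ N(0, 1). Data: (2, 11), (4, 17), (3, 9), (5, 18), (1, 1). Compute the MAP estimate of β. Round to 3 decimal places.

log p(β | y) = −Σ(yᵢ − βxᵢ)²/(2·9) − β²/(2·1) + const.
Setting the derivative to zero: Σxᵢ(yᵢ − βxᵢ)/9 − β/1 = 0, so β = Σxᵢyᵢ / (Σxᵢ² + σ²/τ²).
Σxᵢyᵢ = 2·11 + 4·17 + 3·9 + 5·18 + 1·1 = 208; Σxᵢ² = 55; σ²/τ² = 9.
β̂_MAP = 208 / (55 + 9) = 208/64 ≈ 3.250.

β̂_MAP = 3.250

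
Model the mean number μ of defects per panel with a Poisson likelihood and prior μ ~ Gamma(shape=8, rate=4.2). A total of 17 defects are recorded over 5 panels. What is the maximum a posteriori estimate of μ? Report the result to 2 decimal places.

μ̂_MAP = 2.61

Σxᵢ = 17, n = 5.
Posterior ∝ μ^7e^(−4.2μ) · μ^17e^(−5μ) = μ^24e^(−9.2μ), i.e. Gamma(shape=25, rate=9.2).
The mode of a Gamma(a, b) with a ≥ 1 (shape–rate) is (a−1)/b = 24/9.2 ≈ 2.61.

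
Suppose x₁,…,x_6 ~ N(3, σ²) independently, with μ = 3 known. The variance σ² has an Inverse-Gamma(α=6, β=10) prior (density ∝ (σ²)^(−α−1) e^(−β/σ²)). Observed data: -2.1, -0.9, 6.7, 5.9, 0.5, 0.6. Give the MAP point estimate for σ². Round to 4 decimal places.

Sum of squared deviations about the known mean: SS = (-2.1−3)² + (-0.9−3)² + (6.7−3)² + (5.9−3)² + (0.5−3)² + (0.6−3)² = 75.33.
The Normal likelihood contributes (σ²)^(−n/2) exp(−SS/(2σ²)), so the posterior is Inverse-Gamma(α + n/2, β + SS/2) = Inverse-Gamma(9, 47.665).
The mode of Inverse-Gamma(a, b) is b/(a+1) = 47.665/10 ≈ 4.7665.

σ̂²_MAP = 4.7665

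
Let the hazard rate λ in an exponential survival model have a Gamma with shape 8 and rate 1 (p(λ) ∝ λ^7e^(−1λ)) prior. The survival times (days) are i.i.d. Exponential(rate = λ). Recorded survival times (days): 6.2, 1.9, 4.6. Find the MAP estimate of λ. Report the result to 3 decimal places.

λ̂_MAP = 0.730

The Exponential(rate=λ) likelihood is ∝ λ^n e^(−λΣtᵢ). Here n = 3 and Σtᵢ = 6.2 + 1.9 + 4.6 = 12.7.
Posterior ∝ λ^7e^(−1λ) · λ^3e^(−12.7λ) = λ^10e^(−13.7λ), i.e. Gamma(11, 13.7).
Mode = (a−1)/b = 10/13.7 ≈ 0.730.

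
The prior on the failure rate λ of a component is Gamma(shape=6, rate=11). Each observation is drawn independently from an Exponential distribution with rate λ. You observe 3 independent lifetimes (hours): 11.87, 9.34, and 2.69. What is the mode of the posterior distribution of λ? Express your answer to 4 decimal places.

The Exponential(rate=λ) likelihood is ∝ λ^n e^(−λΣtᵢ). Here n = 3 and Σtᵢ = 11.87 + 9.34 + 2.69 = 23.90.
Posterior ∝ λ^5e^(−11λ) · λ^3e^(−23.90λ) = λ^8e^(−34.90λ), i.e. Gamma(9, 34.90).
Mode = (a−1)/b = 8/34.90 ≈ 0.2292.

λ̂_MAP = 0.2292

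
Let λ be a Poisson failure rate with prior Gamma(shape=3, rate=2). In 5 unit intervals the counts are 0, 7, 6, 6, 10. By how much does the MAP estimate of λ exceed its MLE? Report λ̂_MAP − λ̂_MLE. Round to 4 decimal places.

MAP − MLE = -1.3714

Σxᵢ = 29. Posterior is Gamma(32, 7); MAP = (32−1)/7 = 31/7 ≈ 4.42857.
MLE = x̄ = 29/5 ≈ 5.80000.
Difference = 31/7 − 29/5 = -48/35 ≈ -1.3714.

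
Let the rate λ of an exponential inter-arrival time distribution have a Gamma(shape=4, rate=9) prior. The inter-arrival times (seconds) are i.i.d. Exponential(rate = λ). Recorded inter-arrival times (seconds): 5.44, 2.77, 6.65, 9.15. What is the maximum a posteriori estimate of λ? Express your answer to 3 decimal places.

λ̂_MAP = 0.212

The Exponential(rate=λ) likelihood is ∝ λ^n e^(−λΣtᵢ). Here n = 4 and Σtᵢ = 5.44 + 2.77 + 6.65 + 9.15 = 24.01.
Posterior ∝ λ^3e^(−9λ) · λ^4e^(−24.01λ) = λ^7e^(−33.01λ), i.e. Gamma(8, 33.01).
Mode = (a−1)/b = 7/33.01 ≈ 0.212.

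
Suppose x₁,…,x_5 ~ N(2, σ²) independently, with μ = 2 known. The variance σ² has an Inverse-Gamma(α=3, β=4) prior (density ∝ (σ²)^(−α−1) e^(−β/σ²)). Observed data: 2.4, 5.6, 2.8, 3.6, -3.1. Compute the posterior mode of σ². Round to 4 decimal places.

Sum of squared deviations about the known mean: SS = (2.4−2)² + (5.6−2)² + (2.8−2)² + (3.6−2)² + (-3.1−2)² = 42.33.
The Normal likelihood contributes (σ²)^(−n/2) exp(−SS/(2σ²)), so the posterior is Inverse-Gamma(α + n/2, β + SS/2) = Inverse-Gamma(5.5, 25.165).
The mode of Inverse-Gamma(a, b) is b/(a+1) = 25.165/6.5 ≈ 3.8715.

σ̂²_MAP = 3.8715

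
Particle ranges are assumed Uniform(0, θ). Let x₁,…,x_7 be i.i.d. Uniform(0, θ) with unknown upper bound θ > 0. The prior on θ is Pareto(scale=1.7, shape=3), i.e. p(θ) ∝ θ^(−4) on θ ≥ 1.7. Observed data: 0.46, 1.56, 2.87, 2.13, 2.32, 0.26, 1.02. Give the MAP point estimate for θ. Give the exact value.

θ̂_MAP = 2.87

The Uniform(0, θ) likelihood is θ^(−n) for θ ≥ max(xᵢ), zero otherwise. Here max(xᵢ) = 2.87.
Posterior ∝ θ^(−4) · θ^(−7) = θ^(−11) on θ ≥ max(1.7, 2.87) = 2.87.
This density is strictly decreasing in θ, so the posterior mode lies at the lower boundary of the support.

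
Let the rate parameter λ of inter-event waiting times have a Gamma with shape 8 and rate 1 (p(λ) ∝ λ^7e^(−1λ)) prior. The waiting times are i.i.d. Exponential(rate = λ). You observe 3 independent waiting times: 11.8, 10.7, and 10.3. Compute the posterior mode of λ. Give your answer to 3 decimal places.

λ̂_MAP = 0.296

The Exponential(rate=λ) likelihood is ∝ λ^n e^(−λΣtᵢ). Here n = 3 and Σtᵢ = 11.8 + 10.7 + 10.3 = 32.8.
Posterior ∝ λ^7e^(−1λ) · λ^3e^(−32.8λ) = λ^10e^(−33.8λ), i.e. Gamma(11, 33.8).
Mode = (a−1)/b = 10/33.8 ≈ 0.296.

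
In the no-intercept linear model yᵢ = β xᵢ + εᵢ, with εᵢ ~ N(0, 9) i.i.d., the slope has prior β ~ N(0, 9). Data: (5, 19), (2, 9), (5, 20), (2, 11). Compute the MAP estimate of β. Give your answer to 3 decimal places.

β̂_MAP = 3.983

log p(β | y) = −Σ(yᵢ − βxᵢ)²/(2·9) − β²/(2·9) + const.
Setting the derivative to zero: Σxᵢ(yᵢ − βxᵢ)/9 − β/9 = 0, so β = Σxᵢyᵢ / (Σxᵢ² + σ²/τ²).
Σxᵢyᵢ = 5·19 + 2·9 + 5·20 + 2·11 = 235; Σxᵢ² = 58; σ²/τ² = 1.
β̂_MAP = 235 / (58 + 1) = 235/59 ≈ 3.983.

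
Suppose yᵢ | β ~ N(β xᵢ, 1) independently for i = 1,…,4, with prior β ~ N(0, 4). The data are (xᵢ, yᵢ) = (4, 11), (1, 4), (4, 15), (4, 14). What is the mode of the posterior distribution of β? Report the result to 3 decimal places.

log p(β | y) = −Σ(yᵢ − βxᵢ)²/(2·1) − β²/(2·4) + const.
Setting the derivative to zero: Σxᵢ(yᵢ − βxᵢ)/1 − β/4 = 0, so β = Σxᵢyᵢ / (Σxᵢ² + σ²/τ²).
Σxᵢyᵢ = 4·11 + 1·4 + 4·15 + 4·14 = 164; Σxᵢ² = 49; σ²/τ² = 0.25.
β̂_MAP = 164 / (49 + 0.25) = 164/49.25 ≈ 3.330.

β̂_MAP = 3.330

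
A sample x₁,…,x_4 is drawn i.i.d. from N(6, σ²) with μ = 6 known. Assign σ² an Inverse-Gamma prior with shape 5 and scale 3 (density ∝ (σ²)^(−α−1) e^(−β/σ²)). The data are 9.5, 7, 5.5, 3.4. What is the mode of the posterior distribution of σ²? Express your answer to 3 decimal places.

σ̂²_MAP = 1.641

Sum of squared deviations about the known mean: SS = (9.5−6)² + (7−6)² + (5.5−6)² + (3.4−6)² = 20.26.
The Normal likelihood contributes (σ²)^(−n/2) exp(−SS/(2σ²)), so the posterior is Inverse-Gamma(α + n/2, β + SS/2) = Inverse-Gamma(7, 13.13).
The mode of Inverse-Gamma(a, b) is b/(a+1) = 13.13/8 ≈ 1.641.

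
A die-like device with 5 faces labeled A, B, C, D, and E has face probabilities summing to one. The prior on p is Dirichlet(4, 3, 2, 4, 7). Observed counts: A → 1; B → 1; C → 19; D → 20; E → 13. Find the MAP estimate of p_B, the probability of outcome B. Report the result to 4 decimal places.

MAP estimate of p_B = 0.0435

The posterior is Dirichlet(αᵢ + nᵢ) = Dirichlet(5, 4, 21, 24, 20).
For a Dirichlet(a₁,…,a_K) with all aᵢ > 1, the mode has j-th component (aⱼ − 1)/(Σaᵢ − K).
Here Σaᵢ = 74 and K = 5, so p_B = (4 − 1)/(74 − 5) = 3/69 ≈ 0.0435.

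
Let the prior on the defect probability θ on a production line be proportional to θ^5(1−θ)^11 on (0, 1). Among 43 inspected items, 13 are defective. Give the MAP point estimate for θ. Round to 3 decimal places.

The prior density ∝ θ^5(1−θ)^11 is the kernel of Beta(6, 12).
Data: 13 successes in 43 trials. The binomial likelihood contributes θ^13(1−θ)^30, so the posterior is Beta(6+13, 12+30) = Beta(19, 42).
For Beta(a, b) with a, b > 1 the mode is (a−1)/(a+b−2) = 18/59 ≈ 0.305.

θ̂_MAP = 0.305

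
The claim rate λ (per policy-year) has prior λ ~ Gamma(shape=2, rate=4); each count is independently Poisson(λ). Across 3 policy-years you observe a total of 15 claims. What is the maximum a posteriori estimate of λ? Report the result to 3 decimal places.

λ̂_MAP = 2.286

Σxᵢ = 15, n = 3.
Posterior ∝ λe^(−4λ) · λ^15e^(−3λ) = λ^16e^(−7λ), i.e. Gamma(shape=17, rate=7).
The mode of a Gamma(a, b) with a ≥ 1 (shape–rate) is (a−1)/b = 16/7 ≈ 2.286.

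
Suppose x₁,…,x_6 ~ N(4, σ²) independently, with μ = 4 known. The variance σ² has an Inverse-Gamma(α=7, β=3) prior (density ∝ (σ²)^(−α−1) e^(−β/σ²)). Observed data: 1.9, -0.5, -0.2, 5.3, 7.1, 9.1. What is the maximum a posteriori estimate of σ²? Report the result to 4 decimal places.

σ̂²_MAP = 3.8914

Sum of squared deviations about the known mean: SS = (1.9−4)² + (-0.5−4)² + (-0.2−4)² + (5.3−4)² + (7.1−4)² + (9.1−4)² = 79.61.
The Normal likelihood contributes (σ²)^(−n/2) exp(−SS/(2σ²)), so the posterior is Inverse-Gamma(α + n/2, β + SS/2) = Inverse-Gamma(10, 42.805).
The mode of Inverse-Gamma(a, b) is b/(a+1) = 42.805/11 ≈ 3.8914.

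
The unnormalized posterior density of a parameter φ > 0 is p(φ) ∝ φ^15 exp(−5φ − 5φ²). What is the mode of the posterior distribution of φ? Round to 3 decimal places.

ℓ'(φ) = 15/φ − 5 − 10φ. Setting this to zero and multiplying by φ: 10φ² + 5φ − 15 = 0.
φ = (−5 + √(5² + 4·10·15)) / (2·10) = (−5 + √625) / 20 = (−5 + 25)/20 = 1.
ℓ''(φ) = −15/φ² − 10 < 0, confirming a maximum.

φ̂_MAP = 1.000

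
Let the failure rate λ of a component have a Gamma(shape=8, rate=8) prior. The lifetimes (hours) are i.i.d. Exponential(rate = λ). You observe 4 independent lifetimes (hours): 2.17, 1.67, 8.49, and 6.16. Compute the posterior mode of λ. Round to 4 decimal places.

The Exponential(rate=λ) likelihood is ∝ λ^n e^(−λΣtᵢ). Here n = 4 and Σtᵢ = 2.17 + 1.67 + 8.49 + 6.16 = 18.49.
Posterior ∝ λ^7e^(−8λ) · λ^4e^(−18.49λ) = λ^11e^(−26.49λ), i.e. Gamma(12, 26.49).
Mode = (a−1)/b = 11/26.49 ≈ 0.4153.

λ̂_MAP = 0.4153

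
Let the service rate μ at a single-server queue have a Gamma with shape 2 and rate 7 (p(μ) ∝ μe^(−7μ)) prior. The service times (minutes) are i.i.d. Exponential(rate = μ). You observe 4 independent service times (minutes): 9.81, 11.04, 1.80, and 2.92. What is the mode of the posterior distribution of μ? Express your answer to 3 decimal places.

μ̂_MAP = 0.154

The Exponential(rate=μ) likelihood is ∝ μ^n e^(−μΣtᵢ). Here n = 4 and Σtᵢ = 9.81 + 11.04 + 1.80 + 2.92 = 25.57.
Posterior ∝ μe^(−7μ) · μ^4e^(−25.57μ) = μ^5e^(−32.57μ), i.e. Gamma(6, 32.57).
Mode = (a−1)/b = 5/32.57 ≈ 0.154.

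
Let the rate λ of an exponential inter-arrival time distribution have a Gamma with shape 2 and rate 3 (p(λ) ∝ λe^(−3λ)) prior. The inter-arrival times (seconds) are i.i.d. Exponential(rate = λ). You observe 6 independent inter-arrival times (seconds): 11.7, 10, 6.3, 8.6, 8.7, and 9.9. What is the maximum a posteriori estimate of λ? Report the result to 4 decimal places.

The Exponential(rate=λ) likelihood is ∝ λ^n e^(−λΣtᵢ). Here n = 6 and Σtᵢ = 11.7 + 10 + 6.3 + 8.6 + 8.7 + 9.9 = 55.2.
Posterior ∝ λe^(−3λ) · λ^6e^(−55.2λ) = λ^7e^(−58.2λ), i.e. Gamma(8, 58.2).
Mode = (a−1)/b = 7/58.2 ≈ 0.1203.

λ̂_MAP = 0.1203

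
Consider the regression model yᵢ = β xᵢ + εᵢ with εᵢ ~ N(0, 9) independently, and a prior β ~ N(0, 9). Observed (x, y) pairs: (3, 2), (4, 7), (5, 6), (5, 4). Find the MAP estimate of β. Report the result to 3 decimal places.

β̂_MAP = 1.105

log p(β | y) = −Σ(yᵢ − βxᵢ)²/(2·9) − β²/(2·9) + const.
Setting the derivative to zero: Σxᵢ(yᵢ − βxᵢ)/9 − β/9 = 0, so β = Σxᵢyᵢ / (Σxᵢ² + σ²/τ²).
Σxᵢyᵢ = 3·2 + 4·7 + 5·6 + 5·4 = 84; Σxᵢ² = 75; σ²/τ² = 1.
β̂_MAP = 84 / (75 + 1) = 84/76 ≈ 1.105.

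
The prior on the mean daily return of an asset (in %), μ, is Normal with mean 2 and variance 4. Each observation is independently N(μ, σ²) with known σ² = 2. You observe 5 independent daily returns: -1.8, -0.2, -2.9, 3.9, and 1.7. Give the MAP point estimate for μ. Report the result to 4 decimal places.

n = 5; x̄ = ((-1.8) + (-0.2) + (-2.9) + 3.9 + 1.7)/5 = 0.7/5 = 0.14.
For a Normal prior and Normal likelihood with known variance, the posterior is Normal; its mode equals its mean, the precision-weighted average.
Prior precision 1/σ₀² = 1/4 = 0.25; data precision n/σ² = 5/2 = 2.5.
μ̂ = (0.25·2 + 2.5·0.14) / (0.25 + 2.5) = 0.85/2.75 = 17/55 ≈ 0.3091.

μ̂_MAP = 0.3091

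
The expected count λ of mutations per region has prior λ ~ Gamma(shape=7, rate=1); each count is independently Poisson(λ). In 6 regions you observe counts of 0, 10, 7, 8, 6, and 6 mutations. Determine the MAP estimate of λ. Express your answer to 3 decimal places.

λ̂_MAP = 6.143

Σxᵢ = 0+10+7+8+6+6 = 37, with n = 6.
Posterior ∝ λ^6e^(−1λ) · λ^37e^(−6λ) = λ^43e^(−7λ), i.e. Gamma(shape=44, rate=7).
The mode of a Gamma(a, b) with a ≥ 1 (shape–rate) is (a−1)/b = 43/7 ≈ 6.143.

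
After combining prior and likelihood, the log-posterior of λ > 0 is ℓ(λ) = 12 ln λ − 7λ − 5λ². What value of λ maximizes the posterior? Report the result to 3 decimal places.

ℓ'(λ) = 12/λ − 7 − 10λ. Setting this to zero and multiplying by λ: 10λ² + 7λ − 12 = 0.
λ = (−7 + √(7² + 4·10·12)) / (2·10) = (−7 + √529) / 20 = (−7 + 23)/20 = 4/5.
ℓ''(λ) = −12/λ² − 10 < 0, confirming a maximum.

λ̂_MAP = 0.800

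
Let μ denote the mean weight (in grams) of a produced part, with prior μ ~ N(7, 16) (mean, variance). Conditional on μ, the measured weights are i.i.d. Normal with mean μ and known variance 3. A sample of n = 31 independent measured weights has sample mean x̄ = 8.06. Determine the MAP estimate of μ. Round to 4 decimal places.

μ̂_MAP = 8.0536

n = 31, x̄ = 8.06.
For a Normal prior and Normal likelihood with known variance, the posterior is Normal; its mode equals its mean, the precision-weighted average.
Prior precision 1/σ₀² = 1/16 = 0.0625; data precision n/σ² = 31/3.
μ̂ = (0.0625·7 + (31/3)·8.06) / (0.0625 + 31/3) = (100469/1200)/(499/48) = 100469/12475 ≈ 8.0536.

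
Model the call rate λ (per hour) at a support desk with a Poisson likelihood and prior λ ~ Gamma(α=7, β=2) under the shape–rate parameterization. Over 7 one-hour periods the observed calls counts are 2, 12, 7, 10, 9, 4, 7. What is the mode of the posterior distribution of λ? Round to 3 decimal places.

λ̂_MAP = 6.333

Σxᵢ = 2+12+7+10+9+4+7 = 51, with n = 7.
Posterior ∝ λ^6e^(−2λ) · λ^51e^(−7λ) = λ^57e^(−9λ), i.e. Gamma(shape=58, rate=9).
The mode of a Gamma(a, b) with a ≥ 1 (shape–rate) is (a−1)/b = 57/9 ≈ 6.333.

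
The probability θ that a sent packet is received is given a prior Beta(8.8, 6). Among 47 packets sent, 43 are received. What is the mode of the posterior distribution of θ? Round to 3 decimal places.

θ̂_MAP = 0.849

Prior: Beta(8.8, 6).
Data: 43 successes in 47 trials. The binomial likelihood contributes θ^43(1−θ)^4, so the posterior is Beta(8.8+43, 6+4) = Beta(51.8, 10).
For Beta(a, b) with a, b > 1 the mode is (a−1)/(a+b−2) = 50.8/59.8 ≈ 0.849.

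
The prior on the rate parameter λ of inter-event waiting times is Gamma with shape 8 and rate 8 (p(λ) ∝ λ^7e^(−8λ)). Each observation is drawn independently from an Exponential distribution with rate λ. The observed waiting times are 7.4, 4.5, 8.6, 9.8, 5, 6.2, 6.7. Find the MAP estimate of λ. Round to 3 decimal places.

The Exponential(rate=λ) likelihood is ∝ λ^n e^(−λΣtᵢ). Here n = 7 and Σtᵢ = 7.4 + 4.5 + 8.6 + 9.8 + 5 + 6.2 + 6.7 = 48.2.
Posterior ∝ λ^7e^(−8λ) · λ^7e^(−48.2λ) = λ^14e^(−56.2λ), i.e. Gamma(15, 56.2).
Mode = (a−1)/b = 14/56.2 ≈ 0.249.

λ̂_MAP = 0.249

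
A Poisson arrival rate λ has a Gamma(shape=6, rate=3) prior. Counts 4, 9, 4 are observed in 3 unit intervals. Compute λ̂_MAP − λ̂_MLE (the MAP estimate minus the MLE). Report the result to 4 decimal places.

Σxᵢ = 17. Posterior is Gamma(23, 6); MAP = (23−1)/6 = 22/6 ≈ 3.66667.
MLE = x̄ = 17/3 ≈ 5.66667.
Difference = 22/6 − 17/3 = -2 ≈ -2.0000.

MAP − MLE = -2.0000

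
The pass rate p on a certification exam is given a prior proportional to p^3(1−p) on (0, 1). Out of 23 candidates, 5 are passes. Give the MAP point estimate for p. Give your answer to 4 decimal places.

p̂_MAP = 0.2963

The prior density ∝ p^3(1−p)^1 is the kernel of Beta(4, 2).
Data: 5 successes in 23 trials. The binomial likelihood contributes p^5(1−p)^18, so the posterior is Beta(4+5, 2+18) = Beta(9, 20).
For Beta(a, b) with a, b > 1 the mode is (a−1)/(a+b−2) = 8/27 ≈ 0.2963.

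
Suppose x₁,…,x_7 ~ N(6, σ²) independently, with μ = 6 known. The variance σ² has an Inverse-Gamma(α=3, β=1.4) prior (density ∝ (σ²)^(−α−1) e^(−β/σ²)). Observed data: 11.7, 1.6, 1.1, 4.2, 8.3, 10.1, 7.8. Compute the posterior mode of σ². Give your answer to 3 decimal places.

σ̂²_MAP = 7.149

Sum of squared deviations about the known mean: SS = (11.7−6)² + (1.6−6)² + (1.1−6)² + (4.2−6)² + (8.3−6)² + (10.1−6)² + (7.8−6)² = 104.44.
The Normal likelihood contributes (σ²)^(−n/2) exp(−SS/(2σ²)), so the posterior is Inverse-Gamma(α + n/2, β + SS/2) = Inverse-Gamma(6.5, 53.62).
The mode of Inverse-Gamma(a, b) is b/(a+1) = 53.62/7.5 ≈ 7.149.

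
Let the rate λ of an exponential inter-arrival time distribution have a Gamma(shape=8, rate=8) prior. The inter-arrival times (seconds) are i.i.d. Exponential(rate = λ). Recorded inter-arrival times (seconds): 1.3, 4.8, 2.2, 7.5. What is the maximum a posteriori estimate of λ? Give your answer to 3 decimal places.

The Exponential(rate=λ) likelihood is ∝ λ^n e^(−λΣtᵢ). Here n = 4 and Σtᵢ = 1.3 + 4.8 + 2.2 + 7.5 = 15.8.
Posterior ∝ λ^7e^(−8λ) · λ^4e^(−15.8λ) = λ^11e^(−23.8λ), i.e. Gamma(12, 23.8).
Mode = (a−1)/b = 11/23.8 ≈ 0.462.

λ̂_MAP = 0.462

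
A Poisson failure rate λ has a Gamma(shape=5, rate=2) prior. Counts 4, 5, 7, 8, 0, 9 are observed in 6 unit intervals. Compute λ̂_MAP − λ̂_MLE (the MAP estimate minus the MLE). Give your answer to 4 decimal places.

MAP − MLE = -0.8750

Σxᵢ = 33. Posterior is Gamma(38, 8); MAP = (38−1)/8 = 37/8 ≈ 4.62500.
MLE = x̄ = 33/6 ≈ 5.50000.
Difference = 37/8 − 33/6 = -7/8 ≈ -0.8750.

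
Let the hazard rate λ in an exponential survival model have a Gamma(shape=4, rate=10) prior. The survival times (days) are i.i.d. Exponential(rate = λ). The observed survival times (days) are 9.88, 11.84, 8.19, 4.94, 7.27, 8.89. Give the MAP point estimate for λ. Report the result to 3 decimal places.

λ̂_MAP = 0.148

The Exponential(rate=λ) likelihood is ∝ λ^n e^(−λΣtᵢ). Here n = 6 and Σtᵢ = 9.88 + 11.84 + 8.19 + 4.94 + 7.27 + 8.89 = 51.01.
Posterior ∝ λ^3e^(−10λ) · λ^6e^(−51.01λ) = λ^9e^(−61.01λ), i.e. Gamma(10, 61.01).
Mode = (a−1)/b = 9/61.01 ≈ 0.148.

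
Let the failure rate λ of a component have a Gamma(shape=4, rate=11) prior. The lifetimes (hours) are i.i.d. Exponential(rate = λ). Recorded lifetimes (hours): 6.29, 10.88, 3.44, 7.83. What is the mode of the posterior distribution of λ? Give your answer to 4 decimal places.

The Exponential(rate=λ) likelihood is ∝ λ^n e^(−λΣtᵢ). Here n = 4 and Σtᵢ = 6.29 + 10.88 + 3.44 + 7.83 = 28.44.
Posterior ∝ λ^3e^(−11λ) · λ^4e^(−28.44λ) = λ^7e^(−39.44λ), i.e. Gamma(8, 39.44).
Mode = (a−1)/b = 7/39.44 ≈ 0.1775.

λ̂_MAP = 0.1775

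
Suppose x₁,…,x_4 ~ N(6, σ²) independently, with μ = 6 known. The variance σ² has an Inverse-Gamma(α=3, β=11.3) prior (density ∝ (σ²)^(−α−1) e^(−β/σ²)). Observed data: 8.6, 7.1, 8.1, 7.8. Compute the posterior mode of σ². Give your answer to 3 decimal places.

Sum of squared deviations about the known mean: SS = (8.6−6)² + (7.1−6)² + (8.1−6)² + (7.8−6)² = 15.62.
The Normal likelihood contributes (σ²)^(−n/2) exp(−SS/(2σ²)), so the posterior is Inverse-Gamma(α + n/2, β + SS/2) = Inverse-Gamma(5, 19.11).
The mode of Inverse-Gamma(a, b) is b/(a+1) = 19.11/6 ≈ 3.185.

σ̂²_MAP = 3.185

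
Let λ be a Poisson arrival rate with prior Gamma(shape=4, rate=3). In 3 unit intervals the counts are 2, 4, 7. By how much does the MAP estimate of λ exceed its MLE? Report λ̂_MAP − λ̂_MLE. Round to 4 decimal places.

MAP − MLE = -1.6667

Σxᵢ = 13. Posterior is Gamma(17, 6); MAP = (17−1)/6 = 16/6 ≈ 2.66667.
MLE = x̄ = 13/3 ≈ 4.33333.
Difference = 16/6 − 13/3 = -5/3 ≈ -1.6667.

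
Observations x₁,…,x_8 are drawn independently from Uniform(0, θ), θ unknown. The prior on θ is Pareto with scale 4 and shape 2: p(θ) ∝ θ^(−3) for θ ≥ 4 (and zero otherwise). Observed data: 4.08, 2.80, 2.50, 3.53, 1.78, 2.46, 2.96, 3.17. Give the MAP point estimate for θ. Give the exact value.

θ̂_MAP = 4.08

The Uniform(0, θ) likelihood is θ^(−n) for θ ≥ max(xᵢ), zero otherwise. Here max(xᵢ) = 4.08.
Posterior ∝ θ^(−3) · θ^(−8) = θ^(−11) on θ ≥ max(4, 4.08) = 4.08.
This density is strictly decreasing in θ, so the posterior mode lies at the lower boundary of the support.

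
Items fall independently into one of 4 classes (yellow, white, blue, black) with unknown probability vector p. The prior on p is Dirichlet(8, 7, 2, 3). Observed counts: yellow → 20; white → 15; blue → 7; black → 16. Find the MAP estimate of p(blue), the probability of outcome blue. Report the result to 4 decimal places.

The posterior is Dirichlet(αᵢ + nᵢ) = Dirichlet(28, 22, 9, 19).
For a Dirichlet(a₁,…,a_K) with all aᵢ > 1, the mode has j-th component (aⱼ − 1)/(Σaᵢ − K).
Here Σaᵢ = 78 and K = 4, so p(blue) = (9 − 1)/(78 − 4) = 8/74 ≈ 0.1081.

MAP estimate of p(blue) = 0.1081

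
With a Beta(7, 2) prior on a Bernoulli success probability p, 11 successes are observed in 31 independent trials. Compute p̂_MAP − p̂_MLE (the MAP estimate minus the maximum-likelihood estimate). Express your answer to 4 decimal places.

MAP − MLE = 0.0925

Posterior is Beta(18, 22); MAP = (18−1)/(40−2) = 17/38 ≈ 0.44737.
MLE ignores the prior: p̂_MLE = k/n = 11/31 ≈ 0.35484.
Difference = 17/38 − 11/31 = 109/1178 ≈ 0.0925.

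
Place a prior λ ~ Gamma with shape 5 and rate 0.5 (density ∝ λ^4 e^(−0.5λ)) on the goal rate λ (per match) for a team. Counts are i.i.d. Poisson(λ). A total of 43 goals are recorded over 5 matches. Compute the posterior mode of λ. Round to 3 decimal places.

λ̂_MAP = 8.545

Σxᵢ = 43, n = 5.
Posterior ∝ λ^4e^(−0.5λ) · λ^43e^(−5λ) = λ^47e^(−5.5λ), i.e. Gamma(shape=48, rate=5.5).
The mode of a Gamma(a, b) with a ≥ 1 (shape–rate) is (a−1)/b = 47/5.5 ≈ 8.545.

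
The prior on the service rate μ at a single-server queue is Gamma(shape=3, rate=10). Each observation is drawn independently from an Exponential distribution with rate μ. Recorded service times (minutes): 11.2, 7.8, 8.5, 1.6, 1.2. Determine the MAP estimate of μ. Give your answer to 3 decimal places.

μ̂_MAP = 0.174

The Exponential(rate=μ) likelihood is ∝ μ^n e^(−μΣtᵢ). Here n = 5 and Σtᵢ = 11.2 + 7.8 + 8.5 + 1.6 + 1.2 = 30.3.
Posterior ∝ μ^2e^(−10μ) · μ^5e^(−30.3μ) = μ^7e^(−40.3μ), i.e. Gamma(8, 40.3).
Mode = (a−1)/b = 7/40.3 ≈ 0.174.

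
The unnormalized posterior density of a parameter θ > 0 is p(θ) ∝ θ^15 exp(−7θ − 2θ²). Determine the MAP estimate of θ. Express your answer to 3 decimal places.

ℓ'(θ) = 15/θ − 7 − 4θ. Setting this to zero and multiplying by θ: 4θ² + 7θ − 15 = 0.
θ = (−7 + √(7² + 4·4·15)) / (2·4) = (−7 + √289) / 8 = (−7 + 17)/8 = 5/4.
ℓ''(θ) = −15/θ² − 4 < 0, confirming a maximum.

θ̂_MAP = 1.250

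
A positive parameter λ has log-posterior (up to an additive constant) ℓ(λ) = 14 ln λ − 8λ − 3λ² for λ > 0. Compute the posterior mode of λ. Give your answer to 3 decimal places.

λ̂_MAP = 1.000

ℓ'(λ) = 14/λ − 8 − 6λ. Setting this to zero and multiplying by λ: 6λ² + 8λ − 14 = 0.
λ = (−8 + √(8² + 4·6·14)) / (2·6) = (−8 + √400) / 12 = (−8 + 20)/12 = 1.
ℓ''(λ) = −14/λ² − 6 < 0, confirming a maximum.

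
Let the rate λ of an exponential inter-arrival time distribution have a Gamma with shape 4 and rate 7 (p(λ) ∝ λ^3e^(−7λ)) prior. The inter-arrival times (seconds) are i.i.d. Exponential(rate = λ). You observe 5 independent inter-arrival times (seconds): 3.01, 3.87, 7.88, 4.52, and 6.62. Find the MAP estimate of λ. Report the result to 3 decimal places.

The Exponential(rate=λ) likelihood is ∝ λ^n e^(−λΣtᵢ). Here n = 5 and Σtᵢ = 3.01 + 3.87 + 7.88 + 4.52 + 6.62 = 25.90.
Posterior ∝ λ^3e^(−7λ) · λ^5e^(−25.90λ) = λ^8e^(−32.90λ), i.e. Gamma(9, 32.90).
Mode = (a−1)/b = 8/32.90 ≈ 0.243.

λ̂_MAP = 0.243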